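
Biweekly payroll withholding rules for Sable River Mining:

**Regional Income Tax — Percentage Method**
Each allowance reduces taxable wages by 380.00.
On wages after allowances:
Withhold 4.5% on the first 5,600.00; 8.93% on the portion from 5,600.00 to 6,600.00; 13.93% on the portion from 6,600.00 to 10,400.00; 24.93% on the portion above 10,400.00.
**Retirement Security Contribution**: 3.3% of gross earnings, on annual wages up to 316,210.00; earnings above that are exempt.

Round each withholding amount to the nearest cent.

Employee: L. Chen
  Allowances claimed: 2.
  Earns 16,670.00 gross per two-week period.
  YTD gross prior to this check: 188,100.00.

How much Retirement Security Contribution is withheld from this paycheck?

Retirement Security Contribution: 3.3% × 16,670.00 = 550.11

550.11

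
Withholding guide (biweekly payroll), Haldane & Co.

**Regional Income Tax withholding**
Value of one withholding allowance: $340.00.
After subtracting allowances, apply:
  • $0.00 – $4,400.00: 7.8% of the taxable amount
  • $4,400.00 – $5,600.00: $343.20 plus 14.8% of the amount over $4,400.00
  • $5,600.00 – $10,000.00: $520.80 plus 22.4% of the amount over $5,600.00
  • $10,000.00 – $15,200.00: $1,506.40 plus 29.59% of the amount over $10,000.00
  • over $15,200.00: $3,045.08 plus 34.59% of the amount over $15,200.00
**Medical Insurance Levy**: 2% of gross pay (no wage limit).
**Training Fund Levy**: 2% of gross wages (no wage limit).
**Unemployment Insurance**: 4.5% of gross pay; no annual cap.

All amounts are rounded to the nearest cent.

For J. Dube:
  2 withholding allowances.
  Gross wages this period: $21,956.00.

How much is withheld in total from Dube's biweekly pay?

Regional Income Tax: taxable = $21,956.00 − 2×$340.00 = $21,276.00
  $3,045.08 + 34.59% × ($21,276.00 − $15,200.00) = $3,045.08 + 34.59% × $6,076.00 = $5,146.77
Medical Insurance Levy: 2% × $21,956.00 = $439.12
Training Fund Levy: 2% × $21,956.00 = $439.12
Unemployment Insurance: 4.5% × $21,956.00 = $988.02
Total: $5,146.77 + $439.12 + $439.12 + $988.02 = $7,013.03

$7,013.03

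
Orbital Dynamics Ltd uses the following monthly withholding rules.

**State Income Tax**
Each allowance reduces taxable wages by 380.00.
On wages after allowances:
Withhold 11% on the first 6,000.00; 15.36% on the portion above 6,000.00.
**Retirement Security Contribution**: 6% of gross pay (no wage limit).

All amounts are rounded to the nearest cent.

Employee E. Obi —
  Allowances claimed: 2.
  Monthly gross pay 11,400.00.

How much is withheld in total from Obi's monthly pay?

2,056.70

State Income Tax: taxable = 11,400.00 − 2×380.00 = 10,640.00
  660.00 + 15.36% × (10,640.00 − 6,000.00) = 660.00 + 15.36% × 4,640.00 = 1,372.70
Retirement Security Contribution: 6% × 11,400.00 = 684.00
Total: 1,372.70 + 684.00 = 2,056.70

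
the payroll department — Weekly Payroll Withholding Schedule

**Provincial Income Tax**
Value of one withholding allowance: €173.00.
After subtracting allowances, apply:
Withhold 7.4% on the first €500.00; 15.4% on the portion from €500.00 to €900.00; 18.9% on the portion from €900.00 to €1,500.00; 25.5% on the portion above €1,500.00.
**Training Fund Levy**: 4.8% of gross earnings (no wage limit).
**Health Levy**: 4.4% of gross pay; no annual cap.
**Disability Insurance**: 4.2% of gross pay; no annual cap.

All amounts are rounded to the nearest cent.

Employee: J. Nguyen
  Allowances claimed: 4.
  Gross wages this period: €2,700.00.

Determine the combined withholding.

Provincial Income Tax: taxable = €2,700.00 − 4×€173.00 = €2,008.00
  €212.00 + 25.5% × (€2,008.00 − €1,500.00) = €212.00 + 25.5% × €508.00 = €341.54
Training Fund Levy: 4.8% × €2,700.00 = €129.60
Health Levy: 4.4% × €2,700.00 = €118.80
Disability Insurance: 4.2% × €2,700.00 = €113.40
Total: €341.54 + €129.60 + €118.80 + €113.40 = €703.34

€703.34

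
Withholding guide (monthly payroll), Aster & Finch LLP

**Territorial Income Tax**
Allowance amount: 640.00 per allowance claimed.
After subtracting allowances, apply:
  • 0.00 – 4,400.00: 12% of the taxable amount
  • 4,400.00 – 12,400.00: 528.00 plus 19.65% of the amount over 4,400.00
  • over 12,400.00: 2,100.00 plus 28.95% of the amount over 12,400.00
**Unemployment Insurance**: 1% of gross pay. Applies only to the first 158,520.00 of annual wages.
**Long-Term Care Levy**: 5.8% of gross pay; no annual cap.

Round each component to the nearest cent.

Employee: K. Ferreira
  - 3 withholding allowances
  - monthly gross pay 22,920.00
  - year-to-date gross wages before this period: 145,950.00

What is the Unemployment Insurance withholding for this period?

125.70

Unemployment Insurance: cap 158,520.00 − YTD 145,950.00 = 12,570.00 subject; 1% × 12,570.00 = 125.70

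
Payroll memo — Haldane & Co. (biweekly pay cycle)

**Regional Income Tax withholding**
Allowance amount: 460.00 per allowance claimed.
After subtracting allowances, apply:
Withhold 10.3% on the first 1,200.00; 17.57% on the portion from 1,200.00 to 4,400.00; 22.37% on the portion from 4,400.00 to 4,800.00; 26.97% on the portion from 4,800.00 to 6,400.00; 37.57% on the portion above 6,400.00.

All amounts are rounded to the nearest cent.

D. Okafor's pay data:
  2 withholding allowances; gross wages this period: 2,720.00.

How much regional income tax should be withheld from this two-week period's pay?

Regional Income Tax: taxable = 2,720.00 − 2×460.00 = 1,800.00
  123.60 + 17.57% × (1,800.00 − 1,200.00) = 123.60 + 17.57% × 600.00 = 229.02

229.02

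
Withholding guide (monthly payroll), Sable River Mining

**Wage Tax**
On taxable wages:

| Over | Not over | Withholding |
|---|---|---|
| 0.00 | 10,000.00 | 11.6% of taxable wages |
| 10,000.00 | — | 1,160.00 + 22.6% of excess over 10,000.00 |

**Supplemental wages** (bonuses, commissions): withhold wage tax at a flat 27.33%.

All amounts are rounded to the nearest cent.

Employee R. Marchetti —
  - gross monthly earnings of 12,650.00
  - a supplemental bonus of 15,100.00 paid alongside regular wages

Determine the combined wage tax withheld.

Wage Tax: taxable = 12,650.00
  1,160.00 + 22.6% × (12,650.00 − 10,000.00) = 1,160.00 + 22.6% × 2,650.00 = 1,758.90
Supplemental (27.33% flat on bonus): 27.33% × 15,100.00 = 4,126.83
Total wage tax: 1,758.90 + 4,126.83 = 5,885.73

5,885.73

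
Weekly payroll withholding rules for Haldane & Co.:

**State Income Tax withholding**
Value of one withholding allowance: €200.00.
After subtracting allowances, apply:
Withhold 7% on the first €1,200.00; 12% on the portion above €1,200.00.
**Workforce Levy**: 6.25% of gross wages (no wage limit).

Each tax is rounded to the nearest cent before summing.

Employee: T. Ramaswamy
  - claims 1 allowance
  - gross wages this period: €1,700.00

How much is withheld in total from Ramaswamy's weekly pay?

State Income Tax: taxable = €1,700.00 − 1×€200.00 = €1,500.00
  €84.00 + 12% × (€1,500.00 − €1,200.00) = €84.00 + 12% × €300.00 = €120.00
Workforce Levy: 6.25% × €1,700.00 = €106.25
Total: €120.00 + €106.25 = €226.25

€226.25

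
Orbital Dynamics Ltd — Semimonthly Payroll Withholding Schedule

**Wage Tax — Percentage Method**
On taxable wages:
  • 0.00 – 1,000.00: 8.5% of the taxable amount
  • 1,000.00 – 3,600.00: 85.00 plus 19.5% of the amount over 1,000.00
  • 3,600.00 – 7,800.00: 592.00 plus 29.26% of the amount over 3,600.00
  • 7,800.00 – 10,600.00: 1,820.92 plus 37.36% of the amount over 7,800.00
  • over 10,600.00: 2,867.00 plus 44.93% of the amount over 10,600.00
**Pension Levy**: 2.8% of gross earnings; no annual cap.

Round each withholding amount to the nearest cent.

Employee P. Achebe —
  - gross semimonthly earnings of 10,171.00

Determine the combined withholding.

Wage Tax: taxable = 10,171.00
  1,820.92 + 37.36% × (10,171.00 − 7,800.00) = 1,820.92 + 37.36% × 2,371.00 = 2,706.73
Pension Levy: 2.8% × 10,171.00 = 284.79
Total: 2,706.73 + 284.79 = 2,991.52

2,991.52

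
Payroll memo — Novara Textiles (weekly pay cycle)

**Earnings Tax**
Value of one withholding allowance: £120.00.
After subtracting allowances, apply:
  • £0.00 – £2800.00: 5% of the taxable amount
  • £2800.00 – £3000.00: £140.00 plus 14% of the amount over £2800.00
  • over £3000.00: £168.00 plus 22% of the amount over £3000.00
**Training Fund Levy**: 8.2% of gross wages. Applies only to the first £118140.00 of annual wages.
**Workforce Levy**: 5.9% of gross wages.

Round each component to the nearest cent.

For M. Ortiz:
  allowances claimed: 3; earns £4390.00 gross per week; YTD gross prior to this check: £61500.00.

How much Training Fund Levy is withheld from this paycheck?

£359.98

Training Fund Levy: 8.2% × £4390.00 = £359.98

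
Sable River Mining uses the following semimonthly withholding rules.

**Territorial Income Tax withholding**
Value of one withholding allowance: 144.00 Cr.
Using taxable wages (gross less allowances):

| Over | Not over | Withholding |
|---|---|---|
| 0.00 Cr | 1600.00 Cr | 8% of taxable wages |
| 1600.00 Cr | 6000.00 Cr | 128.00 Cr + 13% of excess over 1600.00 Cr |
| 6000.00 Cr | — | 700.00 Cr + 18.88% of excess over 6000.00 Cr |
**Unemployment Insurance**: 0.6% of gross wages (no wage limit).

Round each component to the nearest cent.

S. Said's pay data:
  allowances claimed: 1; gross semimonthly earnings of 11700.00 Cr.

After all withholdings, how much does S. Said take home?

9880.83 Cr

Territorial Income Tax: taxable = 11700.00 Cr − 1×144.00 Cr = 11556.00 Cr
  700.00 Cr + 18.88% × (11556.00 Cr − 6000.00 Cr) = 700.00 Cr + 18.88% × 5556.00 Cr = 1748.97 Cr
Unemployment Insurance: 0.6% × 11700.00 Cr = 70.20 Cr
Total withheld: 1748.97 Cr + 70.20 Cr = 1819.17 Cr
Net pay: 11700.00 Cr − 1819.17 Cr = 9880.83 Cr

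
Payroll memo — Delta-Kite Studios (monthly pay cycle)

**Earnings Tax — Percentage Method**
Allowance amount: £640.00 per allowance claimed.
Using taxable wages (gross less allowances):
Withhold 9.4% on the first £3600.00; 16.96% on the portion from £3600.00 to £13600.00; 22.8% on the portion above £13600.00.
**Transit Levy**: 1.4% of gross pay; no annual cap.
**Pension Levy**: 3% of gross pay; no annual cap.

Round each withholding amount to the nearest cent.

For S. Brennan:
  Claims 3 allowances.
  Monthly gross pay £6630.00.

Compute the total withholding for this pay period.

£818.38

Earnings Tax: taxable = £6630.00 − 3×£640.00 = £4710.00
  £338.40 + 16.96% × (£4710.00 − £3600.00) = £338.40 + 16.96% × £1110.00 = £526.66
Transit Levy: 1.4% × £6630.00 = £92.82
Pension Levy: 3% × £6630.00 = £198.90
Total: £526.66 + £92.82 + £198.90 = £818.38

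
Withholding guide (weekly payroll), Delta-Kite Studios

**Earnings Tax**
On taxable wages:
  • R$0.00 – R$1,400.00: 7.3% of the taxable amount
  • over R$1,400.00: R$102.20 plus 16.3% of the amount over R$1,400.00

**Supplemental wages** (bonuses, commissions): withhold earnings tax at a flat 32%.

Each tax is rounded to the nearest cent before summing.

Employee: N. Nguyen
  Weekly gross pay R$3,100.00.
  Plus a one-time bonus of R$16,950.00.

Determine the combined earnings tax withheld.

Earnings Tax: taxable = R$3,100.00
  R$102.20 + 16.3% × (R$3,100.00 − R$1,400.00) = R$102.20 + 16.3% × R$1,700.00 = R$379.30
Supplemental (32% flat on bonus): 32% × R$16,950.00 = R$5,424.00
Total earnings tax: R$379.30 + R$5,424.00 = R$5,803.30

R$5,803.30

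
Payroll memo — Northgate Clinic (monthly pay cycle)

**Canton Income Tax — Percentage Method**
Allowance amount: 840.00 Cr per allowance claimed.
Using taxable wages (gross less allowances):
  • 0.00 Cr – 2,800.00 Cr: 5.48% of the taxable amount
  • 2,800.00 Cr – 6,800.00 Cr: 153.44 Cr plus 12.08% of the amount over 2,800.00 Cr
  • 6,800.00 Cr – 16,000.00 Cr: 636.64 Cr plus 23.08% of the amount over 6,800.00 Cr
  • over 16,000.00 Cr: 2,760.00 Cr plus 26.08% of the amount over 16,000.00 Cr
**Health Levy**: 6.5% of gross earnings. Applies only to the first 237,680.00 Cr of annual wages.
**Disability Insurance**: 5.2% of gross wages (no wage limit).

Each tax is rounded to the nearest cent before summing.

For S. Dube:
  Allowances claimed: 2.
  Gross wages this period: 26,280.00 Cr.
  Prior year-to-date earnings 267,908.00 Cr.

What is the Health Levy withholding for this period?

Health Levy: YTD 267,908.00 Cr ≥ cap 237,680.00 Cr → 0.00 Cr

0.00 Cr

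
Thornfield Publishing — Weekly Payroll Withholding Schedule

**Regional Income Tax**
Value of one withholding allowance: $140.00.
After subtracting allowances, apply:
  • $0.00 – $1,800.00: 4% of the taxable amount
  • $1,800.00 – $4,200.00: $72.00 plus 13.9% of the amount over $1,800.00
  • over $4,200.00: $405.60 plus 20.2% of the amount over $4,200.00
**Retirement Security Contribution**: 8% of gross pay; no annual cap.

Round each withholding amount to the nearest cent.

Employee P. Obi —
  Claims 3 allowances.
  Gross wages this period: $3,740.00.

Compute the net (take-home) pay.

Regional Income Tax: taxable = $3,740.00 − 3×$140.00 = $3,320.00
  $72.00 + 13.9% × ($3,320.00 − $1,800.00) = $72.00 + 13.9% × $1,520.00 = $283.28
Retirement Security Contribution: 8% × $3,740.00 = $299.20
Total withheld: $283.28 + $299.20 = $582.48
Net pay: $3,740.00 − $582.48 = $3,157.52

$3,157.52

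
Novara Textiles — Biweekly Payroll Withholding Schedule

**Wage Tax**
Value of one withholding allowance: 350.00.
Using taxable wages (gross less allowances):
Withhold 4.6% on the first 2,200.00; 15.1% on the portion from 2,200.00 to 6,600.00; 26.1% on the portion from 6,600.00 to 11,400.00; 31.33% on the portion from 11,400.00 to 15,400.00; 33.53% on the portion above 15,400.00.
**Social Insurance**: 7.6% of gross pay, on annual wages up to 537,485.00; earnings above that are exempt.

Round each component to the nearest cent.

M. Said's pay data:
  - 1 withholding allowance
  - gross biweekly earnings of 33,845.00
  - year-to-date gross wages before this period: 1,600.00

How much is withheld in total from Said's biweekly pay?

Wage Tax: taxable = 33,845.00 − 1×350.00 = 33,495.00
  3,271.60 + 33.53% × (33,495.00 − 15,400.00) = 3,271.60 + 33.53% × 18,095.00 = 9,338.85
Social Insurance: 7.6% × 33,845.00 = 2,572.22
Total: 9,338.85 + 2,572.22 = 11,911.07

11,911.07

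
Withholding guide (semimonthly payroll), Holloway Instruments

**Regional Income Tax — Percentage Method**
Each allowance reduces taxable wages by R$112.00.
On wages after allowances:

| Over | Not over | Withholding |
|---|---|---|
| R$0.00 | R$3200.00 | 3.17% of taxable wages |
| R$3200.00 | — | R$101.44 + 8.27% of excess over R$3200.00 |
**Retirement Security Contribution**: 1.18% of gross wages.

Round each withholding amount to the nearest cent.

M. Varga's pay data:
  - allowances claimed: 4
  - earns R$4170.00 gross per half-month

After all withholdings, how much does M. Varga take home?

R$3976.18

Regional Income Tax: taxable = R$4170.00 − 4×R$112.00 = R$3722.00
  R$101.44 + 8.27% × (R$3722.00 − R$3200.00) = R$101.44 + 8.27% × R$522.00 = R$144.61
Retirement Security Contribution: 1.18% × R$4170.00 = R$49.21
Total withheld: R$144.61 + R$49.21 = R$193.82
Net pay: R$4170.00 − R$193.82 = R$3976.18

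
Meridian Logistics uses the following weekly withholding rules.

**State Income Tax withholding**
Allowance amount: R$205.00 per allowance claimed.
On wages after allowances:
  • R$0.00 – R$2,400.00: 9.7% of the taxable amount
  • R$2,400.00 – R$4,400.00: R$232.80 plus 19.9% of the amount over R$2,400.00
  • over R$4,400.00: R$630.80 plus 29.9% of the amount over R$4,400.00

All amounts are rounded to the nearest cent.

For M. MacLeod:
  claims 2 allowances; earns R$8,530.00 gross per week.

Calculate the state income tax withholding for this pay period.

State Income Tax: taxable = R$8,530.00 − 2×R$205.00 = R$8,120.00
  R$630.80 + 29.9% × (R$8,120.00 − R$4,400.00) = R$630.80 + 29.9% × R$3,720.00 = R$1,743.08

R$1,743.08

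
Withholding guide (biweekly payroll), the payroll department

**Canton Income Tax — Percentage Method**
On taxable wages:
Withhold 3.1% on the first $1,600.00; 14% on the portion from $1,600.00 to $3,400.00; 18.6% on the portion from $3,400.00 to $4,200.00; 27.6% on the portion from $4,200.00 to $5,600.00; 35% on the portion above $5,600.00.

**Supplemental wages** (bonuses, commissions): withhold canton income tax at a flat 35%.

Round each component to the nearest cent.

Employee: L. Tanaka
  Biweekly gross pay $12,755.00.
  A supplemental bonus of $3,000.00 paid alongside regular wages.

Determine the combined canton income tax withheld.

Canton Income Tax: taxable = $12,755.00
  $836.80 + 35% × ($12,755.00 − $5,600.00) = $836.80 + 35% × $7,155.00 = $3,341.05
Supplemental (35% flat on bonus): 35% × $3,000.00 = $1,050.00
Total canton income tax: $3,341.05 + $1,050.00 = $4,391.05

$4,391.05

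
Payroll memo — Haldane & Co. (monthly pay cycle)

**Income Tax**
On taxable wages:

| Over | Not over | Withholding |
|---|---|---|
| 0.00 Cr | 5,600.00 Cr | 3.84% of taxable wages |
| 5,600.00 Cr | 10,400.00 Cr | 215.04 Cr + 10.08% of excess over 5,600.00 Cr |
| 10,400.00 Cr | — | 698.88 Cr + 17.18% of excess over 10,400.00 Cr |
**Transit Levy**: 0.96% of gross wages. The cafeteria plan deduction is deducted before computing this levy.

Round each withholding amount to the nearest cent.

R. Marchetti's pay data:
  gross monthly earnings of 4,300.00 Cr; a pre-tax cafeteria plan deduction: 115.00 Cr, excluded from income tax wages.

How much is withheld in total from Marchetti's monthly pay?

200.88 Cr

Income Tax: taxable = 4,300.00 Cr − 115.00 Cr = 4,185.00 Cr
  3.84% × 4,185.00 Cr = 160.70 Cr
Transit Levy: 0.96% × 4,185.00 Cr = 40.18 Cr
Total: 160.70 Cr + 40.18 Cr = 200.88 Cr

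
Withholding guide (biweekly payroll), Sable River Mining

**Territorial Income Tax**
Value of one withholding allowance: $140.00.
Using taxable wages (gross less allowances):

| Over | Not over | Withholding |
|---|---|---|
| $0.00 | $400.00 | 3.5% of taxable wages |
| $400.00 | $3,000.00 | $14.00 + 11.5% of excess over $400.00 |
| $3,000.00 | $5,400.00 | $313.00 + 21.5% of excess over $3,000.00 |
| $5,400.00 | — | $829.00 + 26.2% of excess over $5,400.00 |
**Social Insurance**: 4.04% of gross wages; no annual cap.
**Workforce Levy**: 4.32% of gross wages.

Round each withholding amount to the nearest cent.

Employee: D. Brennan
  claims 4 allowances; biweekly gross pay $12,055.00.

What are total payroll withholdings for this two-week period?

Territorial Income Tax: taxable = $12,055.00 − 4×$140.00 = $11,495.00
  $829.00 + 26.2% × ($11,495.00 − $5,400.00) = $829.00 + 26.2% × $6,095.00 = $2,425.89
Social Insurance: 4.04% × $12,055.00 = $487.02
Workforce Levy: 4.32% × $12,055.00 = $520.78
Total: $2,425.89 + $487.02 + $520.78 = $3,433.69

$3,433.69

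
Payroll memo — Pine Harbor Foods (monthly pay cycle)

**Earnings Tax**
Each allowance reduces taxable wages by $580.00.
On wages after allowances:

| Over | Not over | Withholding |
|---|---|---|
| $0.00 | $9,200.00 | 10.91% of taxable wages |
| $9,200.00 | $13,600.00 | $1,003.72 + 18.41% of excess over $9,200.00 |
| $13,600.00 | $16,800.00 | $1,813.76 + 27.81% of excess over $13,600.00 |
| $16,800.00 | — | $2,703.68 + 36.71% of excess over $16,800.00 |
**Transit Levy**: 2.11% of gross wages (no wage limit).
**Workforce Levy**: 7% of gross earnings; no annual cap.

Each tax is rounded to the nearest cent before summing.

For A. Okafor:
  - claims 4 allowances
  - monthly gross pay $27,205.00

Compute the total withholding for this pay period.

$8,150.06

Earnings Tax: taxable = $27,205.00 − 4×$580.00 = $24,885.00
  $2,703.68 + 36.71% × ($24,885.00 − $16,800.00) = $2,703.68 + 36.71% × $8,085.00 = $5,671.68
Transit Levy: 2.11% × $27,205.00 = $574.03
Workforce Levy: 7% × $27,205.00 = $1,904.35
Total: $5,671.68 + $574.03 + $1,904.35 = $8,150.06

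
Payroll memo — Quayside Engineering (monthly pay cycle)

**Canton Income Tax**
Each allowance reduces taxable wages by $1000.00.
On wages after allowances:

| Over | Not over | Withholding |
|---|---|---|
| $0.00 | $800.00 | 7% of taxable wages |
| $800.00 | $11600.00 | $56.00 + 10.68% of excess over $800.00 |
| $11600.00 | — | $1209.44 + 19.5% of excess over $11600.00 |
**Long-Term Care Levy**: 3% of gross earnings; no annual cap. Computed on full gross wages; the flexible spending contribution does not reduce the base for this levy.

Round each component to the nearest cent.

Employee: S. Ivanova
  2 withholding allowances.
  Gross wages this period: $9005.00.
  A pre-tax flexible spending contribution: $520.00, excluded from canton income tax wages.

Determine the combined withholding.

$933.31

Canton Income Tax: taxable = $9005.00 − $520.00 − 2×$1000.00 = $6485.00
  $56.00 + 10.68% × ($6485.00 − $800.00) = $56.00 + 10.68% × $5685.00 = $663.16
Long-Term Care Levy: 3% × $9005.00 = $270.15
Total: $663.16 + $270.15 = $933.31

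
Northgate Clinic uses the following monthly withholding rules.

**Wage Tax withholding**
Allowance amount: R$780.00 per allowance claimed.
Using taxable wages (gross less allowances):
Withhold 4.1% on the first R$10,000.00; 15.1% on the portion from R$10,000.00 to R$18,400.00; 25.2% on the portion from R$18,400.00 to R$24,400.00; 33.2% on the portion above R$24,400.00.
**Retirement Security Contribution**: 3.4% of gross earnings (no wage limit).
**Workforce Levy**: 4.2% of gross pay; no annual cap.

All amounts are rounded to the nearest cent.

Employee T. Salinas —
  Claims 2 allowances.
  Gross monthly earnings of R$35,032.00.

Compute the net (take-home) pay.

R$26,167.27

Wage Tax: taxable = R$35,032.00 − 2×R$780.00 = R$33,472.00
  R$3,190.40 + 33.2% × (R$33,472.00 − R$24,400.00) = R$3,190.40 + 33.2% × R$9,072.00 = R$6,202.30
Retirement Security Contribution: 3.4% × R$35,032.00 = R$1,191.09
Workforce Levy: 4.2% × R$35,032.00 = R$1,471.34
Total withheld: R$6,202.30 + R$1,191.09 + R$1,471.34 = R$8,864.73
Net pay: R$35,032.00 − R$8,864.73 = R$26,167.27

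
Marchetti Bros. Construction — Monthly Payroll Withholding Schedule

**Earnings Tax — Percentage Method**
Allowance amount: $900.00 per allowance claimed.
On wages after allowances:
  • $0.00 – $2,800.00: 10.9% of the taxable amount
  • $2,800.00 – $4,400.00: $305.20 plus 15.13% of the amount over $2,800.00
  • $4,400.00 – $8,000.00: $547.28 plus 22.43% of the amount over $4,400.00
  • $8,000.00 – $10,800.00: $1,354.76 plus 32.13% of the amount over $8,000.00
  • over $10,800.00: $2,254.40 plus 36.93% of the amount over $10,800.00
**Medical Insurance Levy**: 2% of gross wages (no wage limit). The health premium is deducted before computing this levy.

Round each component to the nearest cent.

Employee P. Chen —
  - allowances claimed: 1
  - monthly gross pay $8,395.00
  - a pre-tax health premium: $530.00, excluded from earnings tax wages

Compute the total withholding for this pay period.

$1,279.91

Earnings Tax: taxable = $8,395.00 − $530.00 − 1×$900.00 = $6,965.00
  $547.28 + 22.43% × ($6,965.00 − $4,400.00) = $547.28 + 22.43% × $2,565.00 = $1,122.61
Medical Insurance Levy: 2% × $7,865.00 = $157.30
Total: $1,122.61 + $157.30 = $1,279.91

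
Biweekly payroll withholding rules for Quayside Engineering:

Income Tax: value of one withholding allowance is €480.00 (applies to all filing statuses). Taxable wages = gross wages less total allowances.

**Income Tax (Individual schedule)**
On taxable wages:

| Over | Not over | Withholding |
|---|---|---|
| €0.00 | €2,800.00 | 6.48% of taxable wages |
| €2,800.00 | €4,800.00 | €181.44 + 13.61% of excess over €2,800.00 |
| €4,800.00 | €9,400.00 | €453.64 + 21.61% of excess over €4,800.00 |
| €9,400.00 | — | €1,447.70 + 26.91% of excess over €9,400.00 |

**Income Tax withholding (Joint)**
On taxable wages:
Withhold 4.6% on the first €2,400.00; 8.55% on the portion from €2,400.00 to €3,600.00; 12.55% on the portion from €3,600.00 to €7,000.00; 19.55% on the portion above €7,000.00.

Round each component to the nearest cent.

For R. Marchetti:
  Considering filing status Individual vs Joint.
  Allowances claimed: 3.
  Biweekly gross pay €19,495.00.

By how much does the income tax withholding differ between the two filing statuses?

Income Tax (Individual): taxable = €19,495.00 − 3×€480.00 = €18,055.00
  €1,447.70 + 26.91% × (€18,055.00 − €9,400.00) = €1,447.70 + 26.91% × €8,655.00 = €3,776.76
Income Tax (Joint): taxable = €19,495.00 − 3×€480.00 = €18,055.00
  €639.70 + 19.55% × (€18,055.00 − €7,000.00) = €639.70 + 19.55% × €11,055.00 = €2,800.95
Difference: |€3,776.76 − €2,800.95| = €975.81 (higher under Individual)

€975.81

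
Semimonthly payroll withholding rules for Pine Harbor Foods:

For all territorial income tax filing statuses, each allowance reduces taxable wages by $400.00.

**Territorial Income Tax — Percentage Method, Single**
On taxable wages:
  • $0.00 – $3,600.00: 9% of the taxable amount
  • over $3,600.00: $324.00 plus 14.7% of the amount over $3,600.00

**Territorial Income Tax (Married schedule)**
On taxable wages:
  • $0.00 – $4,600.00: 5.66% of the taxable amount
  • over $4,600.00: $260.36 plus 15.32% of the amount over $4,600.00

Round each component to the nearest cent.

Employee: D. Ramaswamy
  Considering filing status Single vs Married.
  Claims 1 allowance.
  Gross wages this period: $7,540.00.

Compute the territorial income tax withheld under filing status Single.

$844.38

Territorial Income Tax (Single): taxable = $7,540.00 − 1×$400.00 = $7,140.00
  $324.00 + 14.7% × ($7,140.00 − $3,600.00) = $324.00 + 14.7% × $3,540.00 = $844.38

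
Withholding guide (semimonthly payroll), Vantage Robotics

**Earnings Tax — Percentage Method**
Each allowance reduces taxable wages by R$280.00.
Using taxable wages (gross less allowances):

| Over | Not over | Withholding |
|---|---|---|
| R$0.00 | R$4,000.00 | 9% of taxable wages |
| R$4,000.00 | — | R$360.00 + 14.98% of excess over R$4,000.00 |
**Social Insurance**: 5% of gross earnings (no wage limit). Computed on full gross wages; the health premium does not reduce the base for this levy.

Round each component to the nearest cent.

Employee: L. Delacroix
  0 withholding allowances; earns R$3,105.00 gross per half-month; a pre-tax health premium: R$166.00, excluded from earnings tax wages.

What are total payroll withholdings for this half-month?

R$419.76

Earnings Tax: taxable = R$3,105.00 − R$166.00 = R$2,939.00
  9% × R$2,939.00 = R$264.51
Social Insurance: 5% × R$3,105.00 = R$155.25
Total: R$264.51 + R$155.25 = R$419.76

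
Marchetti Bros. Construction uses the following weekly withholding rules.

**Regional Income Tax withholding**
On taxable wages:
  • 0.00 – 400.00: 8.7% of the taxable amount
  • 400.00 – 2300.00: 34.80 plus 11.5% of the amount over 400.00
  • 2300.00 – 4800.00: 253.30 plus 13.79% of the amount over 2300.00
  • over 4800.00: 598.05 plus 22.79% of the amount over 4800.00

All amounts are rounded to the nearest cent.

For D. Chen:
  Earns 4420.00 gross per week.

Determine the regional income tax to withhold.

Regional Income Tax: taxable = 4420.00
  253.30 + 13.79% × (4420.00 − 2300.00) = 253.30 + 13.79% × 2120.00 = 545.65

545.65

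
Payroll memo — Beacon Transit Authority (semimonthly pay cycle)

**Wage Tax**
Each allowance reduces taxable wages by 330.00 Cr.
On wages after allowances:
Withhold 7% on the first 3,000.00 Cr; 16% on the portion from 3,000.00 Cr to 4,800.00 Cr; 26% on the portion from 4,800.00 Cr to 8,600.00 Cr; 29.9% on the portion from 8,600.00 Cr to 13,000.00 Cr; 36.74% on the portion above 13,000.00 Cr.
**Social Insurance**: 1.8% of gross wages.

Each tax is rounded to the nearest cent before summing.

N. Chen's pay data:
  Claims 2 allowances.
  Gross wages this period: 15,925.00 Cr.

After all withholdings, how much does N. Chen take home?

12,004.59 Cr

Wage Tax: taxable = 15,925.00 Cr − 2×330.00 Cr = 15,265.00 Cr
  2,801.60 Cr + 36.74% × (15,265.00 Cr − 13,000.00 Cr) = 2,801.60 Cr + 36.74% × 2,265.00 Cr = 3,633.76 Cr
Social Insurance: 1.8% × 15,925.00 Cr = 286.65 Cr
Total withheld: 3,633.76 Cr + 286.65 Cr = 3,920.41 Cr
Net pay: 15,925.00 Cr − 3,920.41 Cr = 12,004.59 Cr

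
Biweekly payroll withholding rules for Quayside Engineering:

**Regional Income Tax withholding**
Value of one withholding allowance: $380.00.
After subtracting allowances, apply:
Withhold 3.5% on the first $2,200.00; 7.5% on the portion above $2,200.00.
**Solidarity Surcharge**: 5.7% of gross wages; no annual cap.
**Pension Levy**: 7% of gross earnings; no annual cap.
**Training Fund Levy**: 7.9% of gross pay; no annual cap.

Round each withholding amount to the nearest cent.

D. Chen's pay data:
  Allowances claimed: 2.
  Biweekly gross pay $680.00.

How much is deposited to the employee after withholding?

$539.92

Regional Income Tax: taxable = $680.00 − 2×$380.00 = $-80.00
  Taxable ≤ 0 → $0.00
Solidarity Surcharge: 5.7% × $680.00 = $38.76
Pension Levy: 7% × $680.00 = $47.60
Training Fund Levy: 7.9% × $680.00 = $53.72
Total withheld: $0.00 + $38.76 + $47.60 + $53.72 = $140.08
Net pay: $680.00 − $140.08 = $539.92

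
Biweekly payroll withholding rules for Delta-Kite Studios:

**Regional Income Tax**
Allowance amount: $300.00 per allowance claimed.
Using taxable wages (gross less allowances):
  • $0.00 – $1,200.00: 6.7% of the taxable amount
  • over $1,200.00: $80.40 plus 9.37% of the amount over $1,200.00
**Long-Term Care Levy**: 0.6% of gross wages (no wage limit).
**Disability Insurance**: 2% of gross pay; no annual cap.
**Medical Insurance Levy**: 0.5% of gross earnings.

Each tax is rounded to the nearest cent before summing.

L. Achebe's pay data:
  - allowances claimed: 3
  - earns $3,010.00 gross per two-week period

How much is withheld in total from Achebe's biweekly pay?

Regional Income Tax: taxable = $3,010.00 − 3×$300.00 = $2,110.00
  $80.40 + 9.37% × ($2,110.00 − $1,200.00) = $80.40 + 9.37% × $910.00 = $165.67
Long-Term Care Levy: 0.6% × $3,010.00 = $18.06
Disability Insurance: 2% × $3,010.00 = $60.20
Medical Insurance Levy: 0.5% × $3,010.00 = $15.05
Total: $165.67 + $18.06 + $60.20 + $15.05 = $258.98

$258.98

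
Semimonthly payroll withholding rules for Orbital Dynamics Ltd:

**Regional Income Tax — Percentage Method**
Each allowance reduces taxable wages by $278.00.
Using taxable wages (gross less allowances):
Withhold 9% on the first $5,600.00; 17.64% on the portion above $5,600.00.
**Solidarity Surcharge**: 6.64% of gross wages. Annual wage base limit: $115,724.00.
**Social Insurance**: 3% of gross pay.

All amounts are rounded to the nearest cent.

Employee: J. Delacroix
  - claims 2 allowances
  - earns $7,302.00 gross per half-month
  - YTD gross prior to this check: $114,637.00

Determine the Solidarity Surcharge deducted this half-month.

Solidarity Surcharge: cap $115,724.00 − YTD $114,637.00 = $1,087.00 subject; 6.64% × $1,087.00 = $72.18

$72.18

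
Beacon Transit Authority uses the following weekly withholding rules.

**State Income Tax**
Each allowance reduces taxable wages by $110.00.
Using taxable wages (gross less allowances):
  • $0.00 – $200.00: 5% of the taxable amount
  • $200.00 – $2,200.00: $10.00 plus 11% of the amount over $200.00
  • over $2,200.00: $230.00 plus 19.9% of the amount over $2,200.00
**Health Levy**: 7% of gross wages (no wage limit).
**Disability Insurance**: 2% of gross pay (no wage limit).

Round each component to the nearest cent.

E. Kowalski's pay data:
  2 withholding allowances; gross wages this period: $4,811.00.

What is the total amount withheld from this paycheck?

$1,138.80

State Income Tax: taxable = $4,811.00 − 2×$110.00 = $4,591.00
  $230.00 + 19.9% × ($4,591.00 − $2,200.00) = $230.00 + 19.9% × $2,391.00 = $705.81
Health Levy: 7% × $4,811.00 = $336.77
Disability Insurance: 2% × $4,811.00 = $96.22
Total: $705.81 + $336.77 + $96.22 = $1,138.80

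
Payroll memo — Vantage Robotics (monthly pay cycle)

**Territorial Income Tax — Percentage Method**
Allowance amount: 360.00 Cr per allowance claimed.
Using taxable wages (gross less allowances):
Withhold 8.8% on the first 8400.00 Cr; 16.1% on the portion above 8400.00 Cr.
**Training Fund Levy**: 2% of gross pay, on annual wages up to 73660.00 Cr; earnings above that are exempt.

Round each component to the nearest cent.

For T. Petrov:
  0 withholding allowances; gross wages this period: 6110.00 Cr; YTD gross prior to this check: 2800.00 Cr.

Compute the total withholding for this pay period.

Territorial Income Tax: taxable = 6110.00 Cr
  8.8% × 6110.00 Cr = 537.68 Cr
Training Fund Levy: 2% × 6110.00 Cr = 122.20 Cr
Total: 537.68 Cr + 122.20 Cr = 659.88 Cr

659.88 Cr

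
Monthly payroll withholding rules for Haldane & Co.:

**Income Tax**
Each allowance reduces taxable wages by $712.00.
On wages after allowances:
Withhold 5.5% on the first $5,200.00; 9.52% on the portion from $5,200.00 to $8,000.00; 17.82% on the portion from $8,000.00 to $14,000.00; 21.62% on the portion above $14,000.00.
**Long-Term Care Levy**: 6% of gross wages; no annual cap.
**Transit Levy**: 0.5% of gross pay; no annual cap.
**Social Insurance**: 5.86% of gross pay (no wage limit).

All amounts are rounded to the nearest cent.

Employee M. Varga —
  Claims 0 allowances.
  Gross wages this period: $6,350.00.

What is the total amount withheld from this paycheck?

Income Tax: taxable = $6,350.00
  $286.00 + 9.52% × ($6,350.00 − $5,200.00) = $286.00 + 9.52% × $1,150.00 = $395.48
Long-Term Care Levy: 6% × $6,350.00 = $381.00
Transit Levy: 0.5% × $6,350.00 = $31.75
Social Insurance: 5.86% × $6,350.00 = $372.11
Total: $395.48 + $381.00 + $31.75 + $372.11 = $1,180.34

$1,180.34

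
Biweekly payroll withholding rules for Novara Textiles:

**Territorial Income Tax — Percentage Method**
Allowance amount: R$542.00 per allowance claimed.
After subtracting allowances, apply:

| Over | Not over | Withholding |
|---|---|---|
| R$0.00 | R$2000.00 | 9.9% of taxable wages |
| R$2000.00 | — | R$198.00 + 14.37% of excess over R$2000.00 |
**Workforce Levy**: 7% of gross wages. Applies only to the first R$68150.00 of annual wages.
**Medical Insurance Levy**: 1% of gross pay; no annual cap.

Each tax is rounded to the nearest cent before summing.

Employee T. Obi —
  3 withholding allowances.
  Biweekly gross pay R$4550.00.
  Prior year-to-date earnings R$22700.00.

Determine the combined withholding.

R$694.78

Territorial Income Tax: taxable = R$4550.00 − 3×R$542.00 = R$2924.00
  R$198.00 + 14.37% × (R$2924.00 − R$2000.00) = R$198.00 + 14.37% × R$924.00 = R$330.78
Workforce Levy: 7% × R$4550.00 = R$318.50
Medical Insurance Levy: 1% × R$4550.00 = R$45.50
Total: R$330.78 + R$318.50 + R$45.50 = R$694.78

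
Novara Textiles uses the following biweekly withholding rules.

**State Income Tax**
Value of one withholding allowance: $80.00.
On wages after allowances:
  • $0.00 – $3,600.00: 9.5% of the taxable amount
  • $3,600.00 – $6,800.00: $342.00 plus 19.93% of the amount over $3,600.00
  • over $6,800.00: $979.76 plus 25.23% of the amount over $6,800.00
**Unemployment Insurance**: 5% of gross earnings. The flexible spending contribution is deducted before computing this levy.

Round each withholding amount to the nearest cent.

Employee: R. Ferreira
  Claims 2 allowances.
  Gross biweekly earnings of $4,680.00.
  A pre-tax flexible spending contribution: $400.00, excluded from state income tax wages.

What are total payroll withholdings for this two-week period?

State Income Tax: taxable = $4,680.00 − $400.00 − 2×$80.00 = $4,120.00
  $342.00 + 19.93% × ($4,120.00 − $3,600.00) = $342.00 + 19.93% × $520.00 = $445.64
Unemployment Insurance: 5% × $4,280.00 = $214.00
Total: $445.64 + $214.00 = $659.64

$659.64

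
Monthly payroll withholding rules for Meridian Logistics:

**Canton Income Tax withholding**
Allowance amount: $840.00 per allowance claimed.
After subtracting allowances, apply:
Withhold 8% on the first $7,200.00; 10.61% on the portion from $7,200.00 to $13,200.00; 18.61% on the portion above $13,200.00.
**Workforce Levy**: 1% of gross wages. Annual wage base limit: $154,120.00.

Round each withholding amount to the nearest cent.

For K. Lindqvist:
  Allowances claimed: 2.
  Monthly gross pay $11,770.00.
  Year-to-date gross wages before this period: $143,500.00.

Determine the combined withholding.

Canton Income Tax: taxable = $11,770.00 − 2×$840.00 = $10,090.00
  $576.00 + 10.61% × ($10,090.00 − $7,200.00) = $576.00 + 10.61% × $2,890.00 = $882.63
Workforce Levy: cap $154,120.00 − YTD $143,500.00 = $10,620.00 subject; 1% × $10,620.00 = $106.20
Total: $882.63 + $106.20 = $988.83

$988.83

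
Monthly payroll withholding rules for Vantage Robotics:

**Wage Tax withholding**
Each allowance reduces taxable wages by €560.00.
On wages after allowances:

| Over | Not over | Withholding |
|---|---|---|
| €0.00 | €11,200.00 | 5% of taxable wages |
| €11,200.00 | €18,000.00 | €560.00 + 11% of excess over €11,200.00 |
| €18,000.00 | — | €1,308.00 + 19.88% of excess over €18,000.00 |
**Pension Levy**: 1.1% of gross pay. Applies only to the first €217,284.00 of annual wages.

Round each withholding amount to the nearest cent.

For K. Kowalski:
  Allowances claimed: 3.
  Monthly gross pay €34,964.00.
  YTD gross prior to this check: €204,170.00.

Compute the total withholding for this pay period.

Wage Tax: taxable = €34,964.00 − 3×€560.00 = €33,284.00
  €1,308.00 + 19.88% × (€33,284.00 − €18,000.00) = €1,308.00 + 19.88% × €15,284.00 = €4,346.46
Pension Levy: cap €217,284.00 − YTD €204,170.00 = €13,114.00 subject; 1.1% × €13,114.00 = €144.25
Total: €4,346.46 + €144.25 = €4,490.71

€4,490.71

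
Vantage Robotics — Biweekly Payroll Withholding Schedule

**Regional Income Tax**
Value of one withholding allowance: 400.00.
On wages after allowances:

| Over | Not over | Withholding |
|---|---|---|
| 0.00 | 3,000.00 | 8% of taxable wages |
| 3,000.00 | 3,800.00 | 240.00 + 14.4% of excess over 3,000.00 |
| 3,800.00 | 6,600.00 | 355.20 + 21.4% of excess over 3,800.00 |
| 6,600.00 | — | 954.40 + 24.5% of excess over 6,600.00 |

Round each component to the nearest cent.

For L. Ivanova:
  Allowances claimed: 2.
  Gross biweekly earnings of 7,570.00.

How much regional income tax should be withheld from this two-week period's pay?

996.05

Regional Income Tax: taxable = 7,570.00 − 2×400.00 = 6,770.00
  954.40 + 24.5% × (6,770.00 − 6,600.00) = 954.40 + 24.5% × 170.00 = 996.05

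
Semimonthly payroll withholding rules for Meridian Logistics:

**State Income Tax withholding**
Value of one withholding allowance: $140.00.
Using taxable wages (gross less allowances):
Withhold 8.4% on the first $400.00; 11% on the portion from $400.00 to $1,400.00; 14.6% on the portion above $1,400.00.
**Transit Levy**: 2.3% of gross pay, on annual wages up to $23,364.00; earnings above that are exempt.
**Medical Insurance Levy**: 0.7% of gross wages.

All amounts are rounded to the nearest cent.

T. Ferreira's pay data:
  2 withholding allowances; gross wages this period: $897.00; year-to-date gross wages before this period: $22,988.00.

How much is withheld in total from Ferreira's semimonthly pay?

State Income Tax: taxable = $897.00 − 2×$140.00 = $617.00
  $33.60 + 11% × ($617.00 − $400.00) = $33.60 + 11% × $217.00 = $57.47
Transit Levy: cap $23,364.00 − YTD $22,988.00 = $376.00 subject; 2.3% × $376.00 = $8.65
Medical Insurance Levy: 0.7% × $897.00 = $6.28
Total: $57.47 + $8.65 + $6.28 = $72.40

$72.40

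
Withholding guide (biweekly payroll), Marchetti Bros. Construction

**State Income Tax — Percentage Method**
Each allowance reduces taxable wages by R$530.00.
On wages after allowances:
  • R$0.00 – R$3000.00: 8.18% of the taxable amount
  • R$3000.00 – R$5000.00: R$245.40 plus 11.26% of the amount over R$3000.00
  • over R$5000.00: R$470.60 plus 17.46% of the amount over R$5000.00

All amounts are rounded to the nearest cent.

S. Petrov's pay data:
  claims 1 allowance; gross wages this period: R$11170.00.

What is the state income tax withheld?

State Income Tax: taxable = R$11170.00 − 1×R$530.00 = R$10640.00
  R$470.60 + 17.46% × (R$10640.00 − R$5000.00) = R$470.60 + 17.46% × R$5640.00 = R$1455.34

R$1455.34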